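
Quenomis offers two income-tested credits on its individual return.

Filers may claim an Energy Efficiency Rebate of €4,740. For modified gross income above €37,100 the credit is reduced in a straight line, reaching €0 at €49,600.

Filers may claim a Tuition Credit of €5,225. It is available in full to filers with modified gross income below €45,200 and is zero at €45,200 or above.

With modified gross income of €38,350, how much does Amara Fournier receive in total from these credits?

Energy Efficiency Rebate: €38,350 is €1,250 into a €12,500 phase-out range, leaving 11,250/12,500 of the credit: €4,740 × 11,250/12,500 = €4,266.
Tuition Credit: €38,350 is below the €45,200 cutoff, so the full €5,225 applies.
Total: €4,266 + €5,225 = €9,491.

€9,491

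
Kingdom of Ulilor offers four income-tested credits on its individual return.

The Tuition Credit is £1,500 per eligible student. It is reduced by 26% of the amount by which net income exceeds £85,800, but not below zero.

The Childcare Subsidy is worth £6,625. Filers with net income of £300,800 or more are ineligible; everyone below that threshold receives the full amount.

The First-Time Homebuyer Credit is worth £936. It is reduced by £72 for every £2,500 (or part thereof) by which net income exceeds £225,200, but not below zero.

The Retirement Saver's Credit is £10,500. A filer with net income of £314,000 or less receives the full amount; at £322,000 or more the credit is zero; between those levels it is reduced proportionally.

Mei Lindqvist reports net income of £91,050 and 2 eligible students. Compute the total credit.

Tuition Credit: base = 2 × £1,500 = £3,000. 26% of the £5,250 excess over £85,800 is £1,365; credit = £3,000 − £1,365 = £1,635.
Childcare Subsidy: £91,050 is below the £300,800 cutoff, so the full £6,625 applies.
First-Time Homebuyer Credit: £91,050 is at or below the £225,200 threshold, so the full £936 applies.
Retirement Saver's Credit: £91,050 is at or below the £314,000 threshold, so the full £10,500 applies.
Total: £1,635 + £6,625 + £936 + £10,500 = £19,696.

£19,696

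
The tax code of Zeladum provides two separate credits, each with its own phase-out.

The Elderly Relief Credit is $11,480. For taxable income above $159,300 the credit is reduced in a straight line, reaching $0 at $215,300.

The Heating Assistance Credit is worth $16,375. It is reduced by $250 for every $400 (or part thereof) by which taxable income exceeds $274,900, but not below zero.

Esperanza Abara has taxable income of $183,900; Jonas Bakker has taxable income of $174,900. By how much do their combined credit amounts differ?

Esperanza ($183,900): Elderly Relief Credit: $183,900 is $24,600 into a $56,000 phase-out range, leaving 31,400/56,000 of the credit: $11,480 × 31,400/56,000 = $6,437. Heating Assistance Credit: $183,900 is at or below the $274,900 threshold, so the full $16,375 applies. total $6,437 + $16,375 = $22,812
Jonas ($174,900): Elderly Relief Credit: $174,900 is $15,600 into a $56,000 phase-out range, leaving 40,400/56,000 of the credit: $11,480 × 40,400/56,000 = $8,282. Heating Assistance Credit: $174,900 is at or below the $274,900 threshold, so the full $16,375 applies. total $8,282 + $16,375 = $24,657
Difference: |$22,812 − $24,657| = $1,845.

$1,845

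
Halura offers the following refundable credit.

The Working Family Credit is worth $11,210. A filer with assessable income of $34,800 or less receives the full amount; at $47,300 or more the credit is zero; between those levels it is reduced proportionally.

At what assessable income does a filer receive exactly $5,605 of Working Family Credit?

$41,050

$5,605 is 5,605/11,210 of the full $11,210, so 5,605/11,210 of the $12,500 range has been used: income = $34,800 + $12,500 × 5,605/11,210 = $41,050.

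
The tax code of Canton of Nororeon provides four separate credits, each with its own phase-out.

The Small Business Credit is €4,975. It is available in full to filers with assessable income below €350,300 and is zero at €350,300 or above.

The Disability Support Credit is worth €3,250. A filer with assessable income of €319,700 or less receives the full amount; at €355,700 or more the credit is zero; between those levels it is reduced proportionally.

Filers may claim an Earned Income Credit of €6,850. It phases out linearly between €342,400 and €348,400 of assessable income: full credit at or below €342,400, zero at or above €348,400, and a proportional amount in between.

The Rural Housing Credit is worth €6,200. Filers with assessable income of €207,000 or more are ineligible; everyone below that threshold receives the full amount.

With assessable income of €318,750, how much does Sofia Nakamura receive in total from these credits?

€15,075

Small Business Credit: €318,750 is below the €350,300 cutoff, so the full €4,975 applies.
Disability Support Credit: €318,750 is at or below the €319,700 threshold, so the full €3,250 applies.
Earned Income Credit: €318,750 is at or below the €342,400 threshold, so the full €6,850 applies.
Rural Housing Credit: €318,750 meets or exceeds the €207,000 cutoff, so the credit is €0.
Total: €4,975 + €3,250 + €6,850 + €0 = €15,075.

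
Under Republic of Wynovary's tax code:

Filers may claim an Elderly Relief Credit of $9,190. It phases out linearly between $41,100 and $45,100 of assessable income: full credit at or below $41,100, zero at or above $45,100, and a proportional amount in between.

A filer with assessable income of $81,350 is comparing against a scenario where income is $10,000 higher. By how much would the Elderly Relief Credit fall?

$0

At $81,350 — $81,350 is at or above $45,100, so the credit is $0.
At $91,350 — $91,350 is at or above $45,100, so the credit is $0.
Lost: $0 − $0 = $0.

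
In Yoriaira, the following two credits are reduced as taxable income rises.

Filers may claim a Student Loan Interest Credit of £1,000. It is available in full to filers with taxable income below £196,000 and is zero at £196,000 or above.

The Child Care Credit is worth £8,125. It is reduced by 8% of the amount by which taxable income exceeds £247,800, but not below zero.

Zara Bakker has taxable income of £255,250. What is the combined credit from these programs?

Student Loan Interest Credit: £255,250 meets or exceeds the £196,000 cutoff, so the credit is £0.
Child Care Credit: 8% of the £7,450 excess over £247,800 is £596; credit = £8,125 − £596 = £7,529.
Total: £0 + £7,529 = £7,529.

£7,529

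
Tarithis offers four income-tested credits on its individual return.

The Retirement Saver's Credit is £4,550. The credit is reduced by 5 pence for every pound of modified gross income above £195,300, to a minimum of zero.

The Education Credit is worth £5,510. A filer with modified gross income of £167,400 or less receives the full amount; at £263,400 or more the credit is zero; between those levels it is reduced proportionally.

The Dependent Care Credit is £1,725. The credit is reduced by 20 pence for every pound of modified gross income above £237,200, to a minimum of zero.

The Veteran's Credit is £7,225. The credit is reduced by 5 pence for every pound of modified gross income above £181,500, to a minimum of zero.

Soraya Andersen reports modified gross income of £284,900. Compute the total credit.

Retirement Saver's Credit: 5% of the £89,600 excess over £195,300 is £4,480; credit = £4,550 − £4,480 = £70.
Education Credit: £284,900 is at or above £263,400, so the credit is £0.
Dependent Care Credit: 20% of the £47,700 excess over £237,200 is £9,540 ≥ base, so the credit is £0.
Veteran's Credit: 5% of the £103,400 excess over £181,500 is £5,170; credit = £7,225 − £5,170 = £2,055.
Total: £70 + £0 + £0 + £2,055 = £2,125.

£2,125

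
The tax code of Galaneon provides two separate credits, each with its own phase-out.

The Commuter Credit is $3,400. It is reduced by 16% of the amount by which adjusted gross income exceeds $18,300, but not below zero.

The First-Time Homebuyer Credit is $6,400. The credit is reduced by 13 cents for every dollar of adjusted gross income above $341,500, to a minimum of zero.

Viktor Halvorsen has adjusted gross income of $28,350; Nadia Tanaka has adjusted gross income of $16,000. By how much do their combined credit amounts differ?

$1,608

Viktor ($28,350): Commuter Credit: 16% of the $10,050 excess over $18,300 is $1,608; credit = $3,400 − $1,608 = $1,792. First-Time Homebuyer Credit: $28,350 is at or below the $341,500 threshold, so the full $6,400 applies. total $1,792 + $6,400 = $8,192
Nadia ($16,000): Commuter Credit: $16,000 is at or below the $18,300 threshold, so the full $3,400 applies. First-Time Homebuyer Credit: $16,000 is at or below the $341,500 threshold, so the full $6,400 applies. total $3,400 + $6,400 = $9,800
Difference: |$8,192 − $9,800| = $1,608.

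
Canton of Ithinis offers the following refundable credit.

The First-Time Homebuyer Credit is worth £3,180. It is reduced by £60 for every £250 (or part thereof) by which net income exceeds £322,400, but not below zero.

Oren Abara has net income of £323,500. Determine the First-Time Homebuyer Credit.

First-Time Homebuyer Credit: income exceeds £322,400 by £1,100, which is 5 full-or-partial £250 increments; reduction = 5 × £60 = £300, leaving £2,880.

£2,880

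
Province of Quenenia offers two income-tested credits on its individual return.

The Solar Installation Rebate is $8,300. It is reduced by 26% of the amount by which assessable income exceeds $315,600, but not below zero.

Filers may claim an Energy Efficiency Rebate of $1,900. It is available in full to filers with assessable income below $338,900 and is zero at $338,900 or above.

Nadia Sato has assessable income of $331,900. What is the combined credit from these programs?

Solar Installation Rebate: 26% of the $16,300 excess over $315,600 is $4,238; credit = $8,300 − $4,238 = $4,062.
Energy Efficiency Rebate: $331,900 is below the $338,900 cutoff, so the full $1,900 applies.
Total: $4,062 + $1,900 = $5,962.

$5,962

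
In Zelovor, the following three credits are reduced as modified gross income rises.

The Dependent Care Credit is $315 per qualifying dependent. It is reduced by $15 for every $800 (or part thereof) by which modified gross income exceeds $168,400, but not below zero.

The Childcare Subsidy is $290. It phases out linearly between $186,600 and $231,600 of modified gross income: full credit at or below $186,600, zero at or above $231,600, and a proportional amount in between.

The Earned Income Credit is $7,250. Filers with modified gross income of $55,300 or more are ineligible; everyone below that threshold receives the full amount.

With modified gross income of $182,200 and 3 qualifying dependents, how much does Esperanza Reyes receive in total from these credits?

Dependent Care Credit: base = 3 × $315 = $945. income exceeds $168,400 by $13,800, which is 18 full-or-partial $800 increments; reduction = 18 × $15 = $270, leaving $675.
Childcare Subsidy: $182,200 is at or below the $186,600 threshold, so the full $290 applies.
Earned Income Credit: $182,200 meets or exceeds the $55,300 cutoff, so the credit is $0.
Total: $675 + $290 + $0 = $965.

$965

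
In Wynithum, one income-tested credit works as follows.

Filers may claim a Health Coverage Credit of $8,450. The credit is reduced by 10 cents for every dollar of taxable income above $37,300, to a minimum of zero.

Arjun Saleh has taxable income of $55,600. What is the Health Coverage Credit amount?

$6,620

Health Coverage Credit: 10% of the $18,300 excess over $37,300 is $1,830; credit = $8,450 − $1,830 = $6,620.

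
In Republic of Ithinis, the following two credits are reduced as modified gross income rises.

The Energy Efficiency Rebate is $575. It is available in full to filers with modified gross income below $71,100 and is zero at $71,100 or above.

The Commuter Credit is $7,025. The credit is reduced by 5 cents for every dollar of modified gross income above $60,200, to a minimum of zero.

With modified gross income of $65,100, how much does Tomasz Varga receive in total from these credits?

Energy Efficiency Rebate: $65,100 is below the $71,100 cutoff, so the full $575 applies.
Commuter Credit: 5% of the $4,900 excess over $60,200 is $245; credit = $7,025 − $245 = $6,780.
Total: $575 + $6,780 = $7,355.

$7,355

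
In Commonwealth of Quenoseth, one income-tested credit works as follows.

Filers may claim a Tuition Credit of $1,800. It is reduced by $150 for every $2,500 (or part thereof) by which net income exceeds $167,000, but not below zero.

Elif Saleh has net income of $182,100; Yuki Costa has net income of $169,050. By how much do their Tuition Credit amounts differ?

Elif ($182,100): Tuition Credit: income exceeds $167,000 by $15,100, which is 7 full-or-partial $2,500 increments; reduction = 7 × $150 = $1,050, leaving $750.
Yuki ($169,050): Tuition Credit: income exceeds $167,000 by $2,050, which is 1 full-or-partial $2,500 increment; reduction = 1 × $150 = $150, leaving $1,650.
Difference: |$750 − $1,650| = $900.

$900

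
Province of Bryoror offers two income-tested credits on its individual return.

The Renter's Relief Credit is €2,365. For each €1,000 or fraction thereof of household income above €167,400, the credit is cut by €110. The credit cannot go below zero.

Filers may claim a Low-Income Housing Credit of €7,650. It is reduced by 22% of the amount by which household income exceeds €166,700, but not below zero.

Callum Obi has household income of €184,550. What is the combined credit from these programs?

Renter's Relief Credit: income exceeds €167,400 by €17,150, which is 18 full-or-partial €1,000 increments; reduction = 18 × €110 = €1,980, leaving €385.
Low-Income Housing Credit: 22% of the €17,850 excess over €166,700 is €3,927; credit = €7,650 − €3,927 = €3,723.
Total: €385 + €3,723 = €4,108.

€4,108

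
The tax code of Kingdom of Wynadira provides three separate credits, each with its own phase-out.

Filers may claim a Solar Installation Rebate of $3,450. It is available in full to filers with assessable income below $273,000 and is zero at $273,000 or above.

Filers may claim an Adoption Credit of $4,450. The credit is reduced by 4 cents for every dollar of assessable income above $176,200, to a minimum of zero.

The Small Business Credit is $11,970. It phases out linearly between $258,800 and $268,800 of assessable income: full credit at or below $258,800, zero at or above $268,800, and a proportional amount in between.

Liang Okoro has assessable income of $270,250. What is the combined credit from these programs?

Solar Installation Rebate: $270,250 is below the $273,000 cutoff, so the full $3,450 applies.
Adoption Credit: 4% of the $94,050 excess over $176,200 is $3,762; credit = $4,450 − $3,762 = $688.
Small Business Credit: $270,250 is at or above $268,800, so the credit is $0.
Total: $3,450 + $688 + $0 = $4,138.

$4,138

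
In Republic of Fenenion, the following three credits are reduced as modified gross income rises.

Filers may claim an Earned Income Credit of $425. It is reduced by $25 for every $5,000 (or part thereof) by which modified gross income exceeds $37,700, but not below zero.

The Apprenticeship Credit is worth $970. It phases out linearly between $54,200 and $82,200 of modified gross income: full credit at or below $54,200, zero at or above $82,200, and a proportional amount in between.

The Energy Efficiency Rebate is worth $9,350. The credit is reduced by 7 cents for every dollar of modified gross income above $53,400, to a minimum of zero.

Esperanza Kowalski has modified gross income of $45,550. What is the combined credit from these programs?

$10,695

Earned Income Credit: income exceeds $37,700 by $7,850, which is 2 full-or-partial $5,000 increments; reduction = 2 × $25 = $50, leaving $375.
Apprenticeship Credit: $45,550 is at or below the $54,200 threshold, so the full $970 applies.
Energy Efficiency Rebate: $45,550 is at or below the $53,400 threshold, so the full $9,350 applies.
Total: $375 + $970 + $9,350 = $10,695.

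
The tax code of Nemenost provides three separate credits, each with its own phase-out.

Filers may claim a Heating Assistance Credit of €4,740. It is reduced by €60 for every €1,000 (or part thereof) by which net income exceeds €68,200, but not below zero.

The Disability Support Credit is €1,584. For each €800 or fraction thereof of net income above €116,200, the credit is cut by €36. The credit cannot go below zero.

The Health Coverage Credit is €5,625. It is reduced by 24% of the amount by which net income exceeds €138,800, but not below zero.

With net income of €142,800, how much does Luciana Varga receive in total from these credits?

€5,265

Heating Assistance Credit: income exceeds €68,200 by €74,600, which is 75 full-or-partial €1,000 increments; reduction = 75 × €60 = €4,500, leaving €240.
Disability Support Credit: income exceeds €116,200 by €26,600, which is 34 full-or-partial €800 increments; reduction = 34 × €36 = €1,224, leaving €360.
Health Coverage Credit: 24% of the €4,000 excess over €138,800 is €960; credit = €5,625 − €960 = €4,665.
Total: €240 + €360 + €4,665 = €5,265.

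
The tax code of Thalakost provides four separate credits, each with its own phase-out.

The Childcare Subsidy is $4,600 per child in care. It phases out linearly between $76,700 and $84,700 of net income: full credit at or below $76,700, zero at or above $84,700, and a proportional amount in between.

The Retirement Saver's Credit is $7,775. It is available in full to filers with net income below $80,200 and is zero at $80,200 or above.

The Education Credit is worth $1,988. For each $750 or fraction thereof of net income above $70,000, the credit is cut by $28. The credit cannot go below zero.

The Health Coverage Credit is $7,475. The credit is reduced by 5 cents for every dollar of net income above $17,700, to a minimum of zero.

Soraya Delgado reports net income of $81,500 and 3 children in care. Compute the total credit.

Childcare Subsidy: base = 3 × $4,600 = $13,800. $81,500 is $4,800 into a $8,000 phase-out range, leaving 3,200/8,000 of the credit: $13,800 × 3,200/8,000 = $5,520.
Retirement Saver's Credit: $81,500 meets or exceeds the $80,200 cutoff, so the credit is $0.
Education Credit: income exceeds $70,000 by $11,500, which is 16 full-or-partial $750 increments; reduction = 16 × $28 = $448, leaving $1,540.
Health Coverage Credit: 5% of the $63,800 excess over $17,700 is $3,190; credit = $7,475 − $3,190 = $4,285.
Total: $5,520 + $0 + $1,540 + $4,285 = $11,345.

$11,345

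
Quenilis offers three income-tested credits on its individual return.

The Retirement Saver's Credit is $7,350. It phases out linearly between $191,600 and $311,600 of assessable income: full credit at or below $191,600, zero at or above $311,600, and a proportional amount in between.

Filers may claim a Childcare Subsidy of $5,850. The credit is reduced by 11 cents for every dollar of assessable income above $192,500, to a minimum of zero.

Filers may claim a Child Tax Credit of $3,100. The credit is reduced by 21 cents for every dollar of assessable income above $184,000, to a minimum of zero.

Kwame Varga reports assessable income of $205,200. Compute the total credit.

$10,970

Retirement Saver's Credit: $205,200 is $13,600 into a $120,000 phase-out range, leaving 106,400/120,000 of the credit: $7,350 × 106,400/120,000 = $6,517.
Childcare Subsidy: 11% of the $12,700 excess over $192,500 is $1,397; credit = $5,850 − $1,397 = $4,453.
Child Tax Credit: 21% of the $21,200 excess over $184,000 is $4,452 ≥ base, so the credit is $0.
Total: $6,517 + $4,453 + $0 = $10,970.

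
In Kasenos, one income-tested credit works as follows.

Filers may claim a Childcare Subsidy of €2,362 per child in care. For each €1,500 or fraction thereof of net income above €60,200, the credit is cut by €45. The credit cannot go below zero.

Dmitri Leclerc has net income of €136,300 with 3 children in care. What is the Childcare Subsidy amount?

€4,791

Childcare Subsidy: base = 3 × €2,362 = €7,086. income exceeds €60,200 by €76,100, which is 51 full-or-partial €1,500 increments; reduction = 51 × €45 = €2,295, leaving €4,791.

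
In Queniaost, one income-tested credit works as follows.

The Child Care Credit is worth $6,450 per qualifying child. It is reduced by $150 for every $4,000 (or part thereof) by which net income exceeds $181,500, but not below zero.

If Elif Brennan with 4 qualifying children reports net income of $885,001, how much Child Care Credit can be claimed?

Child Care Credit: base = 4 × $6,450 = $25,800. income exceeds $181,500 by $703,501 → 176 increments × $150 = $26,400 ≥ base, so the credit is $0.

$0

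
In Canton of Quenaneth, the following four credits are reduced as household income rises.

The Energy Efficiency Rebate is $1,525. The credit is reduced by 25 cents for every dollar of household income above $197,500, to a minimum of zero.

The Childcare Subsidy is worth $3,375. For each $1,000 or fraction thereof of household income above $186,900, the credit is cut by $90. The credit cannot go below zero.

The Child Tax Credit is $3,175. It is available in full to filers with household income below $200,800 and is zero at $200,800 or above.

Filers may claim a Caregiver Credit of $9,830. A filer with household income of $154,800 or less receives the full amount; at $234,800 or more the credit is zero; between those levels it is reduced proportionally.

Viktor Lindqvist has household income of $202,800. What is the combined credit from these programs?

$6,067

Energy Efficiency Rebate: 25% of the $5,300 excess over $197,500 is $1,325; credit = $1,525 − $1,325 = $200.
Childcare Subsidy: income exceeds $186,900 by $15,900, which is 16 full-or-partial $1,000 increments; reduction = 16 × $90 = $1,440, leaving $1,935.
Child Tax Credit: $202,800 meets or exceeds the $200,800 cutoff, so the credit is $0.
Caregiver Credit: $202,800 is $48,000 into a $80,000 phase-out range, leaving 32,000/80,000 of the credit: $9,830 × 32,000/80,000 = $3,932.
Total: $200 + $1,935 + $0 + $3,932 = $6,067.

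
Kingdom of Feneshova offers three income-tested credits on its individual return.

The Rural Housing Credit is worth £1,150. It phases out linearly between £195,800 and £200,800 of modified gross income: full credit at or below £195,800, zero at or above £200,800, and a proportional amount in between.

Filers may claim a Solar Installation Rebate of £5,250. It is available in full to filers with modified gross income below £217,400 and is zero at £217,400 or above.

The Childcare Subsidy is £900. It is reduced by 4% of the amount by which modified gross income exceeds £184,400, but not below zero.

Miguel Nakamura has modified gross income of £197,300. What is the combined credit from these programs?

Rural Housing Credit: £197,300 is £1,500 into a £5,000 phase-out range, leaving 3,500/5,000 of the credit: £1,150 × 3,500/5,000 = £805.
Solar Installation Rebate: £197,300 is below the £217,400 cutoff, so the full £5,250 applies.
Childcare Subsidy: 4% of the £12,900 excess over £184,400 is £516; credit = £900 − £516 = £384.
Total: £805 + £5,250 + £384 = £6,439.

£6,439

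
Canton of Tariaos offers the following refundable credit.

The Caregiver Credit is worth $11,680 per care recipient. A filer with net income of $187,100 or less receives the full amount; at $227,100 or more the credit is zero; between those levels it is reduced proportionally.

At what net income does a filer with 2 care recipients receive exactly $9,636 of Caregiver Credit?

$210,600

Full credit = 2 × $11,680 = $23,360.
$9,636 is 9,636/23,360 of the full $23,360, so 13,724/23,360 of the $40,000 range has been used: income = $187,100 + $40,000 × 13,724/23,360 = $210,600.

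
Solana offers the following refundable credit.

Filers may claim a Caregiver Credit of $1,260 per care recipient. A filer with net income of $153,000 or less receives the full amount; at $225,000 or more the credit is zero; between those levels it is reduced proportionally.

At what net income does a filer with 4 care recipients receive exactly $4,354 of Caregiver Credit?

Full credit = 4 × $1,260 = $5,040.
$4,354 is 4,354/5,040 of the full $5,040, so 686/5,040 of the $72,000 range has been used: income = $153,000 + $72,000 × 686/5,040 = $162,800.

$162,800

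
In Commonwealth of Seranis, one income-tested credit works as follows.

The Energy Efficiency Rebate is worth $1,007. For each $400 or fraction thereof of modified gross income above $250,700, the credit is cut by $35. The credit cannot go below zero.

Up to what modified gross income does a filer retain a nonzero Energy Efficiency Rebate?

After 28 increments the reduction is 28 × $35 = $980, leaving $27; one more increment wipes it out. Increment 28 ends at excess 28 × $400 = $11,200, so the highest qualifying income is $250,700 + $11,200 = $261,900.

$261,900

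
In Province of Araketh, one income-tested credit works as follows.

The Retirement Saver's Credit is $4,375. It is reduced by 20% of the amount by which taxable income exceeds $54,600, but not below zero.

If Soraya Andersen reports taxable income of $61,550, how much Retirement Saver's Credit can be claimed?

$2,985

Retirement Saver's Credit: 20% of the $6,950 excess over $54,600 is $1,390; credit = $4,375 − $1,390 = $2,985.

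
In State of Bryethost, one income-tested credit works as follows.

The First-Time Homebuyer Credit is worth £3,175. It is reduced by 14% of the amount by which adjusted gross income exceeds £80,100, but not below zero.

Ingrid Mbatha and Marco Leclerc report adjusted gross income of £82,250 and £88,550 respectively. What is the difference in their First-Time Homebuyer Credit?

Ingrid (£82,250): First-Time Homebuyer Credit: 14% of the £2,150 excess over £80,100 is £301; credit = £3,175 − £301 = £2,874.
Marco (£88,550): First-Time Homebuyer Credit: 14% of the £8,450 excess over £80,100 is £1,183; credit = £3,175 − £1,183 = £1,992.
Difference: |£2,874 − £1,992| = £882.

£882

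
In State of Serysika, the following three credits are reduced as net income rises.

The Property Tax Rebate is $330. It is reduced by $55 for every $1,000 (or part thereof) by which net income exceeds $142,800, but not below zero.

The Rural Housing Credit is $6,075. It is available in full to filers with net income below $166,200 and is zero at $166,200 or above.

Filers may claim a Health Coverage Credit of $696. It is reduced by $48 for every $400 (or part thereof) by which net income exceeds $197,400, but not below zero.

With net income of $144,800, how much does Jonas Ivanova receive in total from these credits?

$6,991

Property Tax Rebate: income exceeds $142,800 by $2,000, which is 2 full-or-partial $1,000 increments; reduction = 2 × $55 = $110, leaving $220.
Rural Housing Credit: $144,800 is below the $166,200 cutoff, so the full $6,075 applies.
Health Coverage Credit: $144,800 is at or below the $197,400 threshold, so the full $696 applies.
Total: $220 + $6,075 + $696 = $6,991.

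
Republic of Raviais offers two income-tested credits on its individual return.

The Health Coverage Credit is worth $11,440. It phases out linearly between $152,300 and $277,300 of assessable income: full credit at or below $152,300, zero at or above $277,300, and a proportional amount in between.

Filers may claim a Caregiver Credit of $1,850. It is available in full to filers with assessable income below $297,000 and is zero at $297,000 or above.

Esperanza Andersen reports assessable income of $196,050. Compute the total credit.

Health Coverage Credit: $196,050 is $43,750 into a $125,000 phase-out range, leaving 81,250/125,000 of the credit: $11,440 × 81,250/125,000 = $7,436.
Caregiver Credit: $196,050 is below the $297,000 cutoff, so the full $1,850 applies.
Total: $7,436 + $1,850 = $9,286.

$9,286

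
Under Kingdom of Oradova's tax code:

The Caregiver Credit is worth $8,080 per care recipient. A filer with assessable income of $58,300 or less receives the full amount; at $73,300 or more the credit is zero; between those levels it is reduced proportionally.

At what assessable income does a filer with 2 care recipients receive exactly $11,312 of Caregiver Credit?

$62,800

Full credit = 2 × $8,080 = $16,160.
$11,312 is 11,312/16,160 of the full $16,160, so 4,848/16,160 of the $15,000 range has been used: income = $58,300 + $15,000 × 4,848/16,160 = $62,800.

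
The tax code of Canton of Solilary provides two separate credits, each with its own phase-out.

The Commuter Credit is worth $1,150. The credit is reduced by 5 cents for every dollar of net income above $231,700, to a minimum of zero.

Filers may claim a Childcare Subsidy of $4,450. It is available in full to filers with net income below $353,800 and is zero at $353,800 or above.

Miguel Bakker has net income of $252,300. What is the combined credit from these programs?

Commuter Credit: 5% of the $20,600 excess over $231,700 is $1,030; credit = $1,150 − $1,030 = $120.
Childcare Subsidy: $252,300 is below the $353,800 cutoff, so the full $4,450 applies.
Total: $120 + $4,450 = $4,570.

$4,570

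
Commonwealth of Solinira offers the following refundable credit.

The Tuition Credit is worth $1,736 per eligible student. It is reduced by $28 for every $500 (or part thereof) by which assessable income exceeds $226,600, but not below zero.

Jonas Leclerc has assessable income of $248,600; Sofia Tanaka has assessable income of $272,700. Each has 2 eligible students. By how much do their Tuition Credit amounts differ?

$1,372

Jonas ($248,600): Tuition Credit: base = 2 × $1,736 = $3,472. income exceeds $226,600 by $22,000, which is 44 full-or-partial $500 increments; reduction = 44 × $28 = $1,232, leaving $2,240.
Sofia ($272,700): Tuition Credit: base = 2 × $1,736 = $3,472. income exceeds $226,600 by $46,100, which is 93 full-or-partial $500 increments; reduction = 93 × $28 = $2,604, leaving $868.
Difference: |$2,240 − $868| = $1,372.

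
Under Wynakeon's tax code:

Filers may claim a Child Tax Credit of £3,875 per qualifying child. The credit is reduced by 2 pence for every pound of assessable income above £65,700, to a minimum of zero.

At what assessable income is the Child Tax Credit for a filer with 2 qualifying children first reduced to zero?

Full credit = 2 × £3,875 = £7,750.
The credit falls by 2% of each pound above £65,700, so it reaches zero when the excess is £7,750 / 2% = £387,500: income = £65,700 + £387,500 = £453,200.

£453,200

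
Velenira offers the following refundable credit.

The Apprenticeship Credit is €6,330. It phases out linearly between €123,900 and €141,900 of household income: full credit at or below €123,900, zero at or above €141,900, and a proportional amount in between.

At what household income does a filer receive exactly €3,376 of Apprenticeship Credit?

€132,300

€3,376 is 3,376/6,330 of the full €6,330, so 2,954/6,330 of the €18,000 range has been used: income = €123,900 + €18,000 × 2,954/6,330 = €132,300.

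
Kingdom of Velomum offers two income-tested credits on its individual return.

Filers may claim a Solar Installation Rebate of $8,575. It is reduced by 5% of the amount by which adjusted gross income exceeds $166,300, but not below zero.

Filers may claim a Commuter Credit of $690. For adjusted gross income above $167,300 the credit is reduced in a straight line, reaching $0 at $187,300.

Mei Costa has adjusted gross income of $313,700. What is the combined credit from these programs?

$1,205

Solar Installation Rebate: 5% of the $147,400 excess over $166,300 is $7,370; credit = $8,575 − $7,370 = $1,205.
Commuter Credit: $313,700 is at or above $187,300, so the credit is $0.
Total: $1,205 + $0 = $1,205.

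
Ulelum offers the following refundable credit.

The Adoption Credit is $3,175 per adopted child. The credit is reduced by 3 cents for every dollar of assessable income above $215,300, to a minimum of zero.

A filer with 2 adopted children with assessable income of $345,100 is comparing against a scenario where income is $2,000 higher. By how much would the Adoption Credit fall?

$60

At $345,100 — base = 2 × $3,175 = $6,350. 3% of the $129,800 excess over $215,300 is $3,894; credit = $6,350 − $3,894 = $2,456.
At $347,100 — base = 2 × $3,175 = $6,350. 3% of the $131,800 excess over $215,300 is $3,954; credit = $6,350 − $3,954 = $2,396.
Lost: $2,456 − $2,396 = $60.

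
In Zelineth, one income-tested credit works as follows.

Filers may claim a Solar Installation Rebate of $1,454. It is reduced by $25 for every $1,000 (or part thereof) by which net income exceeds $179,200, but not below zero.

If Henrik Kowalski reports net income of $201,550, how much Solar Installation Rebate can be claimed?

$879

Solar Installation Rebate: income exceeds $179,200 by $22,350, which is 23 full-or-partial $1,000 increments; reduction = 23 × $25 = $575, leaving $879.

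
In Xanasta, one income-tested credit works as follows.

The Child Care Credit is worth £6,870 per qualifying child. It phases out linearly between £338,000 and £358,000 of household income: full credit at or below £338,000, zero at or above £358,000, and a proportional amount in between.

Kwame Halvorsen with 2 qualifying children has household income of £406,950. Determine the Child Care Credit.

Child Care Credit: base = 2 × £6,870 = £13,740. £406,950 is at or above £358,000, so the credit is £0.

£0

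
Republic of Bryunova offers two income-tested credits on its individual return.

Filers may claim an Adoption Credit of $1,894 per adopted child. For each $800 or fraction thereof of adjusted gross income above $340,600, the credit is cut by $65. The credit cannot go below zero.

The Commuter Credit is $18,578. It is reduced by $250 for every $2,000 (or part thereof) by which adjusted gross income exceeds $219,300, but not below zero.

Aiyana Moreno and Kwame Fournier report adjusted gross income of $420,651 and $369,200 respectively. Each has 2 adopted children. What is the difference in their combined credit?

$1,448

Aiyana ($420,651): Adoption Credit: base = 2 × $1,894 = $3,788. income exceeds $340,600 by $80,051 → 101 increments × $65 = $6,565 ≥ base, so the credit is $0. Commuter Credit: income exceeds $219,300 by $201,351 → 101 increments × $250 = $25,250 ≥ base, so the credit is $0. total $0 + $0 = $0
Kwame ($369,200): Adoption Credit: base = 2 × $1,894 = $3,788. income exceeds $340,600 by $28,600, which is 36 full-or-partial $800 increments; reduction = 36 × $65 = $2,340, leaving $1,448. Commuter Credit: income exceeds $219,300 by $149,900 → 75 increments × $250 = $18,750 ≥ base, so the credit is $0. total $1,448 + $0 = $1,448
Difference: |$0 − $1,448| = $1,448.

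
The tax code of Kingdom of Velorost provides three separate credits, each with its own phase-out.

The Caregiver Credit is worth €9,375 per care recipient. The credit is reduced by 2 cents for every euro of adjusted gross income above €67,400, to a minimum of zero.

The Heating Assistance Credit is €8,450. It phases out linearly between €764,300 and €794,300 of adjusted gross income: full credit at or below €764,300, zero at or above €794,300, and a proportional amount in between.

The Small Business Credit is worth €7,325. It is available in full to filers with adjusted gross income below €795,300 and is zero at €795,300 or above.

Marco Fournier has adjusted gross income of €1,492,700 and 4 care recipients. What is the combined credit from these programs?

€8,994

Caregiver Credit: base = 4 × €9,375 = €37,500. 2% of the €1,425,300 excess over €67,400 is €28,506; credit = €37,500 − €28,506 = €8,994.
Heating Assistance Credit: €1,492,700 is at or above €794,300, so the credit is €0.
Small Business Credit: €1,492,700 meets or exceeds the €795,300 cutoff, so the credit is €0.
Total: €8,994 + €0 + €0 = €8,994.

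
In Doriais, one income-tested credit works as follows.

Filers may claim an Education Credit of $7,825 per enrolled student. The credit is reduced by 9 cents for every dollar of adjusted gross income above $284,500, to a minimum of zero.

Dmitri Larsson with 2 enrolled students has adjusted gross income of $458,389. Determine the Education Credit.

Education Credit: base = 2 × $7,825 = $15,650. 9% of the $173,889 excess over $284,500 is $15,650.01 ≥ base, so the credit is $0.

$0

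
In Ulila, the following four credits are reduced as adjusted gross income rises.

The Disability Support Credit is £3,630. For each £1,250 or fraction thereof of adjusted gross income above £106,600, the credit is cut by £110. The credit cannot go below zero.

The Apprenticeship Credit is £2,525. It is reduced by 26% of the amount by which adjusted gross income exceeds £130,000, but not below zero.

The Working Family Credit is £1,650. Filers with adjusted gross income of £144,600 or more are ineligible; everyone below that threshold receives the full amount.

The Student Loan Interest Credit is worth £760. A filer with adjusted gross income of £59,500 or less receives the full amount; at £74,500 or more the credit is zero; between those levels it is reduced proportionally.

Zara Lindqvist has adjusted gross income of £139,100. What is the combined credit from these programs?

£2,579

Disability Support Credit: income exceeds £106,600 by £32,500, which is 26 full-or-partial £1,250 increments; reduction = 26 × £110 = £2,860, leaving £770.
Apprenticeship Credit: 26% of the £9,100 excess over £130,000 is £2,366; credit = £2,525 − £2,366 = £159.
Working Family Credit: £139,100 is below the £144,600 cutoff, so the full £1,650 applies.
Student Loan Interest Credit: £139,100 is at or above £74,500, so the credit is £0.
Total: £770 + £159 + £1,650 + £0 = £2,579.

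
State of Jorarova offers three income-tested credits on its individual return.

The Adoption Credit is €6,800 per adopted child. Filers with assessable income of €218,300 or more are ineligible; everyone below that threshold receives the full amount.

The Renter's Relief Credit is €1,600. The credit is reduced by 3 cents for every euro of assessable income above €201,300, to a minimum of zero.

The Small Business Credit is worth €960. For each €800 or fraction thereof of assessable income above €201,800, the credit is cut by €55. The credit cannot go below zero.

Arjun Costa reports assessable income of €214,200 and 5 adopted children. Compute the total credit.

€35,293

Adoption Credit: base = 5 × €6,800 = €34,000. €214,200 is below the €218,300 cutoff, so the full €34,000 applies.
Renter's Relief Credit: 3% of the €12,900 excess over €201,300 is €387; credit = €1,600 − €387 = €1,213.
Small Business Credit: income exceeds €201,800 by €12,400, which is 16 full-or-partial €800 increments; reduction = 16 × €55 = €880, leaving €80.
Total: €34,000 + €1,213 + €80 = €35,293.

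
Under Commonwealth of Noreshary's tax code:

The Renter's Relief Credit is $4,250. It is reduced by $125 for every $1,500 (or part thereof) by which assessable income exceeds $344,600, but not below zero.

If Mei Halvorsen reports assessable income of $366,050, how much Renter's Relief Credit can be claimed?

$2,375

Renter's Relief Credit: income exceeds $344,600 by $21,450, which is 15 full-or-partial $1,500 increments; reduction = 15 × $125 = $1,875, leaving $2,375.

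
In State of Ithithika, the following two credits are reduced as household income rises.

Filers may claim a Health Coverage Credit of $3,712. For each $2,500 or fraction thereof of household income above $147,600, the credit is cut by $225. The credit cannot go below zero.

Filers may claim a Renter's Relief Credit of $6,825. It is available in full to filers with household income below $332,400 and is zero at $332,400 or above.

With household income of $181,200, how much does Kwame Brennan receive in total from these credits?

Health Coverage Credit: income exceeds $147,600 by $33,600, which is 14 full-or-partial $2,500 increments; reduction = 14 × $225 = $3,150, leaving $562.
Renter's Relief Credit: $181,200 is below the $332,400 cutoff, so the full $6,825 applies.
Total: $562 + $6,825 = $7,387.

$7,387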